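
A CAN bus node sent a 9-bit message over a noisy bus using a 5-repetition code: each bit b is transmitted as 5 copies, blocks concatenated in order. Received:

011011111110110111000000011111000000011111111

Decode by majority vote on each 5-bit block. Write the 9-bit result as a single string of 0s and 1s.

Block 1 (01101): 3 ones → 1
Block 2 (11111): 5 ones → 1
Block 3 (10110): 3 ones → 1
Block 4 (11100): 3 ones → 1
Block 5 (00000): 0 ones → 0
Block 6 (11111): 5 ones → 1
Block 7 (00000): 0 ones → 0
Block 8 (00111): 3 ones → 1
Block 9 (11111): 5 ones → 1

111101011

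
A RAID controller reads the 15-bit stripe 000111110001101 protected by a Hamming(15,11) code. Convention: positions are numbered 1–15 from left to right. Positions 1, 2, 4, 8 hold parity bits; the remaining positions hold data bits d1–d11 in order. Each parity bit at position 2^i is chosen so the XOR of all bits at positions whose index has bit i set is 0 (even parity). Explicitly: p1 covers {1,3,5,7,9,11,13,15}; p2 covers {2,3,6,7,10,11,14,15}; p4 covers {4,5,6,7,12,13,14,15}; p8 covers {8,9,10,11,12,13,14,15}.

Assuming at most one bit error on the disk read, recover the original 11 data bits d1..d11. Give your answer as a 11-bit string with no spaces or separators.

01010001101

s1 (pos 1,3,5,7,9,11,13,15): 0⊕0⊕1⊕1⊕0⊕0⊕1⊕1 = 0
s2 (pos 2,3,6,7,10,11,14,15): 0⊕0⊕1⊕1⊕0⊕0⊕0⊕1 = 1
s4 (pos 4,5,6,7,12,13,14,15): 1⊕1⊕1⊕1⊕1⊕1⊕0⊕1 = 1
s8 (pos 8,9,10,11,12,13,14,15): 1⊕0⊕0⊕0⊕1⊕1⊕0⊕1 = 0
Syndrome s8…s1 = 0110 → error at position 6.
Flip position 6: 000111110001101 → 000110110001101
Read data bits from positions 3,5,6,7,9,10,11,12,13,14,15: 01010001101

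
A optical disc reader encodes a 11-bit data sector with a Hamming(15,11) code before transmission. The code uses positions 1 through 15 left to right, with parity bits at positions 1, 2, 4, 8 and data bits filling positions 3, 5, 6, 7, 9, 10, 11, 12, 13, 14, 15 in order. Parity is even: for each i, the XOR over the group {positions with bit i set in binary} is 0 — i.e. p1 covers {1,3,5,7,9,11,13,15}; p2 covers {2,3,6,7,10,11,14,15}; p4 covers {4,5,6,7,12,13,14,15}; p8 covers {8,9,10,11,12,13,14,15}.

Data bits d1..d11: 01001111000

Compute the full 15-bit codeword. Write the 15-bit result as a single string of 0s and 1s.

Place data at non-parity positions: p1 p2 0 p4 1 0 0 p8 1 1 1 1 0 0 0
p1 (pos 1,3,5,7,9,11,13,15): XOR of data positions = 0⊕1⊕0⊕1⊕1⊕0⊕0 = 1
p2 (pos 2,3,6,7,10,11,14,15): XOR of data positions = 0⊕0⊕0⊕1⊕1⊕0⊕0 = 0
p4 (pos 4,5,6,7,12,13,14,15): XOR of data positions = 1⊕0⊕0⊕1⊕0⊕0⊕0 = 0
p8 (pos 8,9,10,11,12,13,14,15): XOR of data positions = 1⊕1⊕1⊕1⊕0⊕0⊕0 = 0
Codeword: 100010001111000

100010001111000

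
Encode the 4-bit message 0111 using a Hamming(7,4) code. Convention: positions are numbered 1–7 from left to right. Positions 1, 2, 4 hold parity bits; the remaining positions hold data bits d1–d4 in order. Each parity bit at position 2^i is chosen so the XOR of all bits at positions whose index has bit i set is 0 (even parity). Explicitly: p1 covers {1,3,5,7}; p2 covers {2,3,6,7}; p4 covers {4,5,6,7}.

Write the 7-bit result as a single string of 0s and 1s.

0001111

Place data at non-parity positions: p1 p2 0 p4 1 1 1
p1 (pos 1,3,5,7): XOR of data positions = 0⊕1⊕1 = 0
p2 (pos 2,3,6,7): XOR of data positions = 0⊕1⊕1 = 0
p4 (pos 4,5,6,7): XOR of data positions = 1⊕1⊕1 = 1
Codeword: 0001111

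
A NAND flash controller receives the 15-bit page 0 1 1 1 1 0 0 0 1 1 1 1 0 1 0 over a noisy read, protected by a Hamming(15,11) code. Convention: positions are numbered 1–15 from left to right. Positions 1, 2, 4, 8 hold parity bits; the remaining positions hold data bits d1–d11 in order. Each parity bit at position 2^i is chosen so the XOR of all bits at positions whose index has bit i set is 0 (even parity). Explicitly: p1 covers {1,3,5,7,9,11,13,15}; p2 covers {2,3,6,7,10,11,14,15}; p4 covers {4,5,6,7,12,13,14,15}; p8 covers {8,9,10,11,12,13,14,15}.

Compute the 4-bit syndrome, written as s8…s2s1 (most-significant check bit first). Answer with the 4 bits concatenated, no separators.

s1 (pos 1,3,5,7,9,11,13,15): 0⊕1⊕1⊕0⊕1⊕1⊕0⊕0 = 0
s2 (pos 2,3,6,7,10,11,14,15): 1⊕1⊕0⊕0⊕1⊕1⊕1⊕0 = 1
s4 (pos 4,5,6,7,12,13,14,15): 1⊕1⊕0⊕0⊕1⊕0⊕1⊕0 = 0
s8 (pos 8,9,10,11,12,13,14,15): 0⊕1⊕1⊕1⊕1⊕0⊕1⊕0 = 1
Syndrome s8…s1 = 1010 → error at position 10.

1010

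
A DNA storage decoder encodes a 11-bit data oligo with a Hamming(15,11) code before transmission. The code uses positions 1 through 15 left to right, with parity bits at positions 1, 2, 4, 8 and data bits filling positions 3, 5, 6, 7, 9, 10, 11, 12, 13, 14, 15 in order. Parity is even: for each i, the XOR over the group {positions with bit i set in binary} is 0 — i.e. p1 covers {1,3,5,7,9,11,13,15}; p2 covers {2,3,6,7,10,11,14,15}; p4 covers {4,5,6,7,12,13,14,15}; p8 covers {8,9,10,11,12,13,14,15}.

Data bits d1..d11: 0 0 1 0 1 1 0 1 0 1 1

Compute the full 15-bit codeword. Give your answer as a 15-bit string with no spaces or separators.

Place data at non-parity positions: p1 p2 0 p4 0 1 0 p8 1 1 0 1 0 1 1
p1 (pos 1,3,5,7,9,11,13,15): XOR of data positions = 0⊕0⊕0⊕1⊕0⊕0⊕1 = 0
p2 (pos 2,3,6,7,10,11,14,15): XOR of data positions = 0⊕1⊕0⊕1⊕0⊕1⊕1 = 0
p4 (pos 4,5,6,7,12,13,14,15): XOR of data positions = 0⊕1⊕0⊕1⊕0⊕1⊕1 = 0
p8 (pos 8,9,10,11,12,13,14,15): XOR of data positions = 1⊕1⊕0⊕1⊕0⊕1⊕1 = 1
Codeword: 000001011101011

000001011101011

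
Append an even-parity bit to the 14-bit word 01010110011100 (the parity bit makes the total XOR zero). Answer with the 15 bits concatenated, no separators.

XOR of the 14 data bits: 0⊕1⊕0⊕1⊕0⊕1⊕1⊕0⊕0⊕1⊕1⊕1⊕0⊕0 = 1
Parity bit = 1 (so all 15 bits XOR to 0).

010101100111001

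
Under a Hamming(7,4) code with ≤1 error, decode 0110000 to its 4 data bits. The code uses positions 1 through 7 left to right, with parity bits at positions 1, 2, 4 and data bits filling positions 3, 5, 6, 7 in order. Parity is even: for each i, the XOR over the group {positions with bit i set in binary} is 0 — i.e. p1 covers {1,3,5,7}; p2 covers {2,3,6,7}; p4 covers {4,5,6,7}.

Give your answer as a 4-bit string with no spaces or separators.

s1 (pos 1,3,5,7): 0⊕1⊕0⊕0 = 1
s2 (pos 2,3,6,7): 1⊕1⊕0⊕0 = 0
s4 (pos 4,5,6,7): 0⊕0⊕0⊕0 = 0
Syndrome s4…s1 = 001 → error at position 1.
Flip position 1: 0110000 → 1110000
Read data bits from positions 3,5,6,7: 1000

1000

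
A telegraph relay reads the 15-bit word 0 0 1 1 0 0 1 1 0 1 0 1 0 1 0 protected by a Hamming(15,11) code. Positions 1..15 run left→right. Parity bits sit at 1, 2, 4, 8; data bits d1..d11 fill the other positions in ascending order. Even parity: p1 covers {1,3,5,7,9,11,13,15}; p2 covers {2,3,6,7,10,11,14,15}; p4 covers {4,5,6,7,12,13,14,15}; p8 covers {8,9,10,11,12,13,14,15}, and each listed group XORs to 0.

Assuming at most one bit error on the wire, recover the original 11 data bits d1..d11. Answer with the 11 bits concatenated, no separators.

10010101010

s1 (pos 1,3,5,7,9,11,13,15): 0⊕1⊕0⊕1⊕0⊕0⊕0⊕0 = 0
s2 (pos 2,3,6,7,10,11,14,15): 0⊕1⊕0⊕1⊕1⊕0⊕1⊕0 = 0
s4 (pos 4,5,6,7,12,13,14,15): 1⊕0⊕0⊕1⊕1⊕0⊕1⊕0 = 0
s8 (pos 8,9,10,11,12,13,14,15): 1⊕0⊕1⊕0⊕1⊕0⊕1⊕0 = 0
Syndrome s8…s1 = 0000 → no error.
Read data bits from positions 3,5,6,7,9,10,11,12,13,14,15: 10010101010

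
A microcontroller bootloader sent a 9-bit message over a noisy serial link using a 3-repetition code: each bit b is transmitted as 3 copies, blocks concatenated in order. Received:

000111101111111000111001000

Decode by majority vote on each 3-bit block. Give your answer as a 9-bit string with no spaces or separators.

Block 1 (000): 0 ones → 0
Block 2 (111): 3 ones → 1
Block 3 (101): 2 ones → 1
Block 4 (111): 3 ones → 1
Block 5 (111): 3 ones → 1
Block 6 (000): 0 ones → 0
Block 7 (111): 3 ones → 1
Block 8 (001): 1 one → 0
Block 9 (000): 0 ones → 0

011110100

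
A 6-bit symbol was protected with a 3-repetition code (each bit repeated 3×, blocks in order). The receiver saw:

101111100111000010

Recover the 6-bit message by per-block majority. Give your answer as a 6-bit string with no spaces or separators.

Block 1 (101): 2 ones → 1
Block 2 (111): 3 ones → 1
Block 3 (100): 1 one → 0
Block 4 (111): 3 ones → 1
Block 5 (000): 0 ones → 0
Block 6 (010): 1 one → 0

110100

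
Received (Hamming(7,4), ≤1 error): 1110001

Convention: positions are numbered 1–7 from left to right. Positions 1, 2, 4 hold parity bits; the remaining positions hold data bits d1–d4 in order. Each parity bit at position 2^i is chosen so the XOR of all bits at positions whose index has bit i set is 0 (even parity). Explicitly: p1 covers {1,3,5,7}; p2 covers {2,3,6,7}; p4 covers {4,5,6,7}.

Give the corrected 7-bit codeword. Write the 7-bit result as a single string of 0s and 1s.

s1 (pos 1,3,5,7): 1⊕1⊕0⊕1 = 1
s2 (pos 2,3,6,7): 1⊕1⊕0⊕1 = 1
s4 (pos 4,5,6,7): 0⊕0⊕0⊕1 = 1
Syndrome s4…s1 = 111 → error at position 7.
Flip position 7: 1110001 → 1110000

1110000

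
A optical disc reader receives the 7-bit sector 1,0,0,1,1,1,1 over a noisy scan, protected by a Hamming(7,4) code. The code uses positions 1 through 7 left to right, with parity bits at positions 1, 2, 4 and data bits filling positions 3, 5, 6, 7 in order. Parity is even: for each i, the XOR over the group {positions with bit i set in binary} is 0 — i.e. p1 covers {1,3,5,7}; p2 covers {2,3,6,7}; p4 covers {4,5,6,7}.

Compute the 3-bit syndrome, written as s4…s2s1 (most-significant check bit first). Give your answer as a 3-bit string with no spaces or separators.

001

s1 (pos 1,3,5,7): 1⊕0⊕1⊕1 = 1
s2 (pos 2,3,6,7): 0⊕0⊕1⊕1 = 0
s4 (pos 4,5,6,7): 1⊕1⊕1⊕1 = 0
Syndrome s4…s1 = 001 → error at position 1.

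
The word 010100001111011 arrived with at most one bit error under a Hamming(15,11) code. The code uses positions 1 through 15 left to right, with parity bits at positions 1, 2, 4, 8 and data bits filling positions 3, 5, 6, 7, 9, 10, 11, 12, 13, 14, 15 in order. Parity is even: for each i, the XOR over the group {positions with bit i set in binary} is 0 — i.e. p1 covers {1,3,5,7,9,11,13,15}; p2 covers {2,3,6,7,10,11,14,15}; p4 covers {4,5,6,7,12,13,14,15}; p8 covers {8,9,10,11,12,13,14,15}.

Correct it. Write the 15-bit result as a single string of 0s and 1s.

s1 (pos 1,3,5,7,9,11,13,15): 0⊕0⊕0⊕0⊕1⊕1⊕0⊕1 = 1
s2 (pos 2,3,6,7,10,11,14,15): 1⊕0⊕0⊕0⊕1⊕1⊕1⊕1 = 1
s4 (pos 4,5,6,7,12,13,14,15): 1⊕0⊕0⊕0⊕1⊕0⊕1⊕1 = 0
s8 (pos 8,9,10,11,12,13,14,15): 0⊕1⊕1⊕1⊕1⊕0⊕1⊕1 = 0
Syndrome s8…s1 = 0011 → error at position 3.
Flip position 3: 010100001111011 → 011100001111011

011100001111011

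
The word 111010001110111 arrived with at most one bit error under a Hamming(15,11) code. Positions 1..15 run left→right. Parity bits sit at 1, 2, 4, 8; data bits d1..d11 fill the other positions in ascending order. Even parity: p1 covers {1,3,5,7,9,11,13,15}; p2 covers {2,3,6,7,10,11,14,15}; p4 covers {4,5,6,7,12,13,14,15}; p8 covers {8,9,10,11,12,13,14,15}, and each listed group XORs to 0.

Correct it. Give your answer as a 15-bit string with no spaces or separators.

s1 (pos 1,3,5,7,9,11,13,15): 1⊕1⊕1⊕0⊕1⊕1⊕1⊕1 = 1
s2 (pos 2,3,6,7,10,11,14,15): 1⊕1⊕0⊕0⊕1⊕1⊕1⊕1 = 0
s4 (pos 4,5,6,7,12,13,14,15): 0⊕1⊕0⊕0⊕0⊕1⊕1⊕1 = 0
s8 (pos 8,9,10,11,12,13,14,15): 0⊕1⊕1⊕1⊕0⊕1⊕1⊕1 = 0
Syndrome s8…s1 = 0001 → error at position 1.
Flip position 1: 111010001110111 → 011010001110111

011010001110111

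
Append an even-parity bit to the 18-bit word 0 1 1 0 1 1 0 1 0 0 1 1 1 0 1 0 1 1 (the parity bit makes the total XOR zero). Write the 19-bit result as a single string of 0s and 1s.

XOR of the 18 data bits: 0⊕1⊕1⊕0⊕1⊕1⊕0⊕1⊕0⊕0⊕1⊕1⊕1⊕0⊕1⊕0⊕1⊕1 = 1
Parity bit = 1 (so all 19 bits XOR to 0).

0110110100111010111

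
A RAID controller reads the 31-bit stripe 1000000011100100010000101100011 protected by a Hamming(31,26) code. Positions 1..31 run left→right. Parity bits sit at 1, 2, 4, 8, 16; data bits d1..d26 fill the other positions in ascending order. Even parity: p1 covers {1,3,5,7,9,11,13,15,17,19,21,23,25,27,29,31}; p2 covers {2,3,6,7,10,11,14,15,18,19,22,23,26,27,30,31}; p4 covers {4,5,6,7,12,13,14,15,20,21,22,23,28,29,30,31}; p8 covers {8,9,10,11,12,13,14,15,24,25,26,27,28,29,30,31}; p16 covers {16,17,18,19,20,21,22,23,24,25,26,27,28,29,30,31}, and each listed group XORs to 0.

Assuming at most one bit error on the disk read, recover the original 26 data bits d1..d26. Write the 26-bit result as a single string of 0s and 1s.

00001110010010000101100011

s1 (pos 1,3,5,7,9,11,13,15,17,19,21,23,25,27,29,31): 1⊕0⊕0⊕0⊕1⊕1⊕0⊕0⊕0⊕0⊕0⊕1⊕1⊕0⊕0⊕1 = 0
s2 (pos 2,3,6,7,10,11,14,15,18,19,22,23,26,27,30,31): 0⊕0⊕0⊕0⊕1⊕1⊕1⊕0⊕1⊕0⊕0⊕1⊕1⊕0⊕1⊕1 = 0
s4 (pos 4,5,6,7,12,13,14,15,20,21,22,23,28,29,30,31): 0⊕0⊕0⊕0⊕0⊕0⊕1⊕0⊕0⊕0⊕0⊕1⊕0⊕0⊕1⊕1 = 0
s8 (pos 8,9,10,11,12,13,14,15,24,25,26,27,28,29,30,31): 0⊕1⊕1⊕1⊕0⊕0⊕1⊕0⊕0⊕1⊕1⊕0⊕0⊕0⊕1⊕1 = 0
s16 (pos 16,17,18,19,20,21,22,23,24,25,26,27,28,29,30,31): 0⊕0⊕1⊕0⊕0⊕0⊕0⊕1⊕0⊕1⊕1⊕0⊕0⊕0⊕1⊕1 = 0
Syndrome s16…s1 = 00000 → no error.
Read data bits from positions 3,5,6,7,9,10,11,12,13,14,15,17,18,19,20,21,22,23,24,25,26,27,28,29,30,31: 00001110010010000101100011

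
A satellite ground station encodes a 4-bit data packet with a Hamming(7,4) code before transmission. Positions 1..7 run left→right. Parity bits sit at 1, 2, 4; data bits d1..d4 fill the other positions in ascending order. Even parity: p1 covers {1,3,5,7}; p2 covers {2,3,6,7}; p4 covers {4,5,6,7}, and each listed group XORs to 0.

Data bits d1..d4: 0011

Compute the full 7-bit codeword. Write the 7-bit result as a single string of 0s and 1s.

Place data at non-parity positions: p1 p2 0 p4 0 1 1
p1 (pos 1,3,5,7): XOR of data positions = 0⊕0⊕1 = 1
p2 (pos 2,3,6,7): XOR of data positions = 0⊕1⊕1 = 0
p4 (pos 4,5,6,7): XOR of data positions = 0⊕1⊕1 = 0
Codeword: 1000011

1000011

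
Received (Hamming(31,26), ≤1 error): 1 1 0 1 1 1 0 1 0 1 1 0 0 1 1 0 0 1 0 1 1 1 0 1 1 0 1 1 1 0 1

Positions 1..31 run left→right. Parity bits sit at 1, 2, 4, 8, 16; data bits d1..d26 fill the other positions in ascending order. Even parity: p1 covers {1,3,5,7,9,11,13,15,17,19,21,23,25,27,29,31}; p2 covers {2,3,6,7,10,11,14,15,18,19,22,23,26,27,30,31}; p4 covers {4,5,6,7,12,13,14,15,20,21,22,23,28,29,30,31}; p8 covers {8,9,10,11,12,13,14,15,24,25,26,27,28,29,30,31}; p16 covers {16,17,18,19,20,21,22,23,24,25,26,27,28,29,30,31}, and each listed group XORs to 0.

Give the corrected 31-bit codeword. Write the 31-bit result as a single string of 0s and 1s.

s1 (pos 1,3,5,7,9,11,13,15,17,19,21,23,25,27,29,31): 1⊕0⊕1⊕0⊕0⊕1⊕0⊕1⊕0⊕0⊕1⊕0⊕1⊕1⊕1⊕1 = 1
s2 (pos 2,3,6,7,10,11,14,15,18,19,22,23,26,27,30,31): 1⊕0⊕1⊕0⊕1⊕1⊕1⊕1⊕1⊕0⊕1⊕0⊕0⊕1⊕0⊕1 = 0
s4 (pos 4,5,6,7,12,13,14,15,20,21,22,23,28,29,30,31): 1⊕1⊕1⊕0⊕0⊕0⊕1⊕1⊕1⊕1⊕1⊕0⊕1⊕1⊕0⊕1 = 1
s8 (pos 8,9,10,11,12,13,14,15,24,25,26,27,28,29,30,31): 1⊕0⊕1⊕1⊕0⊕0⊕1⊕1⊕1⊕1⊕0⊕1⊕1⊕1⊕0⊕1 = 1
s16 (pos 16,17,18,19,20,21,22,23,24,25,26,27,28,29,30,31): 0⊕0⊕1⊕0⊕1⊕1⊕1⊕0⊕1⊕1⊕0⊕1⊕1⊕1⊕0⊕1 = 0
Syndrome s16…s1 = 01101 → error at position 13.
Flip position 13: 1101110101100110010111011011101 → 1101110101101110010111011011101

1101110101101110010111011011101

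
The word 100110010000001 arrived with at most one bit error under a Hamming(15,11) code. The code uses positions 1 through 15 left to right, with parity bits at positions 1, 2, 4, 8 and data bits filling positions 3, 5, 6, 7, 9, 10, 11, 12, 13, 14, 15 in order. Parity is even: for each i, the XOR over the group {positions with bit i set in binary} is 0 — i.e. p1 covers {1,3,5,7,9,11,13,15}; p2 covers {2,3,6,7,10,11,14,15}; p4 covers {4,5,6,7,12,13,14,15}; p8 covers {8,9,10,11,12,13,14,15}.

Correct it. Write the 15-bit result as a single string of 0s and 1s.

s1 (pos 1,3,5,7,9,11,13,15): 1⊕0⊕1⊕0⊕0⊕0⊕0⊕1 = 1
s2 (pos 2,3,6,7,10,11,14,15): 0⊕0⊕0⊕0⊕0⊕0⊕0⊕1 = 1
s4 (pos 4,5,6,7,12,13,14,15): 1⊕1⊕0⊕0⊕0⊕0⊕0⊕1 = 1
s8 (pos 8,9,10,11,12,13,14,15): 1⊕0⊕0⊕0⊕0⊕0⊕0⊕1 = 0
Syndrome s8…s1 = 0111 → error at position 7.
Flip position 7: 100110010000001 → 100110110000001

100110110000001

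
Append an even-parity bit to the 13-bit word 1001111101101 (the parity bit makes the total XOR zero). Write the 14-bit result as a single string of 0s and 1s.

10011111011011

XOR of the 13 data bits: 1⊕0⊕0⊕1⊕1⊕1⊕1⊕1⊕0⊕1⊕1⊕0⊕1 = 1
Parity bit = 1 (so all 14 bits XOR to 0).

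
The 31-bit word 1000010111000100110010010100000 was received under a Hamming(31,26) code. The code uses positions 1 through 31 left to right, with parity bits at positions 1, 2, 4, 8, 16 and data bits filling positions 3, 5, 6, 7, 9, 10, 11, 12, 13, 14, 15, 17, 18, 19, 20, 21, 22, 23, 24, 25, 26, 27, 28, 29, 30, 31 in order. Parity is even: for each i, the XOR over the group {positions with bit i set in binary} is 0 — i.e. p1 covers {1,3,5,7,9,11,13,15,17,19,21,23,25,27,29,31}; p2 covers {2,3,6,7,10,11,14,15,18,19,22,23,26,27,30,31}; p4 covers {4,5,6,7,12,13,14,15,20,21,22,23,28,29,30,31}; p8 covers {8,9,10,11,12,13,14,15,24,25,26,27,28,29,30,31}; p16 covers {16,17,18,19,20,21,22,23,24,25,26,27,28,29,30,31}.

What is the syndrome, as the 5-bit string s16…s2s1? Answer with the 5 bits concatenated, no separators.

s1 (pos 1,3,5,7,9,11,13,15,17,19,21,23,25,27,29,31): 1⊕0⊕0⊕0⊕1⊕0⊕0⊕0⊕1⊕0⊕1⊕0⊕0⊕0⊕0⊕0 = 0
s2 (pos 2,3,6,7,10,11,14,15,18,19,22,23,26,27,30,31): 0⊕0⊕1⊕0⊕1⊕0⊕1⊕0⊕1⊕0⊕0⊕0⊕1⊕0⊕0⊕0 = 1
s4 (pos 4,5,6,7,12,13,14,15,20,21,22,23,28,29,30,31): 0⊕0⊕1⊕0⊕0⊕0⊕1⊕0⊕0⊕1⊕0⊕0⊕0⊕0⊕0⊕0 = 1
s8 (pos 8,9,10,11,12,13,14,15,24,25,26,27,28,29,30,31): 1⊕1⊕1⊕0⊕0⊕0⊕1⊕0⊕1⊕0⊕1⊕0⊕0⊕0⊕0⊕0 = 0
s16 (pos 16,17,18,19,20,21,22,23,24,25,26,27,28,29,30,31): 0⊕1⊕1⊕0⊕0⊕1⊕0⊕0⊕1⊕0⊕1⊕0⊕0⊕0⊕0⊕0 = 1
Syndrome s16…s1 = 10110 → error at position 22.

10110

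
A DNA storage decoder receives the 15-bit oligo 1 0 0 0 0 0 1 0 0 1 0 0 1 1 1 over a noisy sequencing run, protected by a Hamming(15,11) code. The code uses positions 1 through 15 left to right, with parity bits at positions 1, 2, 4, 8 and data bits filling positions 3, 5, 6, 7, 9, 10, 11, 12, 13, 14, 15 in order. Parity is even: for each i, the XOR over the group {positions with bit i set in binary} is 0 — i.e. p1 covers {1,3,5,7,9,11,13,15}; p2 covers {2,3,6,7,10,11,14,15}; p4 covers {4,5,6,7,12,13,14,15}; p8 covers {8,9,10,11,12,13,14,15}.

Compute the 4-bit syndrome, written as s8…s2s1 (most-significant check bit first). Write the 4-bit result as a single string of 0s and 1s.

s1 (pos 1,3,5,7,9,11,13,15): 1⊕0⊕0⊕1⊕0⊕0⊕1⊕1 = 0
s2 (pos 2,3,6,7,10,11,14,15): 0⊕0⊕0⊕1⊕1⊕0⊕1⊕1 = 0
s4 (pos 4,5,6,7,12,13,14,15): 0⊕0⊕0⊕1⊕0⊕1⊕1⊕1 = 0
s8 (pos 8,9,10,11,12,13,14,15): 0⊕0⊕1⊕0⊕0⊕1⊕1⊕1 = 0
Syndrome s8…s1 = 0000 → no error.

0000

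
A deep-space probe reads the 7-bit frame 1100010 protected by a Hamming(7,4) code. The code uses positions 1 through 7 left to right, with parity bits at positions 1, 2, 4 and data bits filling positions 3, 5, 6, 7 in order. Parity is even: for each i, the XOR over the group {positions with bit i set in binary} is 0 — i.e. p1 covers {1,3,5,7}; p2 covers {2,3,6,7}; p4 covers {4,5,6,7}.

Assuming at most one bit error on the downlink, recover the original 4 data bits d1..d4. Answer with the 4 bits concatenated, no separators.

s1 (pos 1,3,5,7): 1⊕0⊕0⊕0 = 1
s2 (pos 2,3,6,7): 1⊕0⊕1⊕0 = 0
s4 (pos 4,5,6,7): 0⊕0⊕1⊕0 = 1
Syndrome s4…s1 = 101 → error at position 5.
Flip position 5: 1100010 → 1100110
Read data bits from positions 3,5,6,7: 0110

0110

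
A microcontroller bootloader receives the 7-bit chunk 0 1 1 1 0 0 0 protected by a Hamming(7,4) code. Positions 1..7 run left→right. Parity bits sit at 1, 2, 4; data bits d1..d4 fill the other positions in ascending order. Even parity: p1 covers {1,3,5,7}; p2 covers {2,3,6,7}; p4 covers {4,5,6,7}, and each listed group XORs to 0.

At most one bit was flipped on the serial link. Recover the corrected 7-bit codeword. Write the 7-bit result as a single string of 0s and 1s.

s1 (pos 1,3,5,7): 0⊕1⊕0⊕0 = 1
s2 (pos 2,3,6,7): 1⊕1⊕0⊕0 = 0
s4 (pos 4,5,6,7): 1⊕0⊕0⊕0 = 1
Syndrome s4…s1 = 101 → error at position 5.
Flip position 5: 0111000 → 0111100

0111100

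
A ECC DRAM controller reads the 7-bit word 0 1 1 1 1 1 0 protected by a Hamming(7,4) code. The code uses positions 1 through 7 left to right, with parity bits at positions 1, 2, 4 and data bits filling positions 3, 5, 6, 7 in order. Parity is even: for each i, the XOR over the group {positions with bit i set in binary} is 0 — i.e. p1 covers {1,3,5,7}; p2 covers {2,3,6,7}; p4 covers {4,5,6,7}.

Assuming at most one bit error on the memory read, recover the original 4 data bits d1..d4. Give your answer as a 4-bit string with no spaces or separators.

s1 (pos 1,3,5,7): 0⊕1⊕1⊕0 = 0
s2 (pos 2,3,6,7): 1⊕1⊕1⊕0 = 1
s4 (pos 4,5,6,7): 1⊕1⊕1⊕0 = 1
Syndrome s4…s1 = 110 → error at position 6.
Flip position 6: 0111110 → 0111100
Read data bits from positions 3,5,6,7: 1100

1100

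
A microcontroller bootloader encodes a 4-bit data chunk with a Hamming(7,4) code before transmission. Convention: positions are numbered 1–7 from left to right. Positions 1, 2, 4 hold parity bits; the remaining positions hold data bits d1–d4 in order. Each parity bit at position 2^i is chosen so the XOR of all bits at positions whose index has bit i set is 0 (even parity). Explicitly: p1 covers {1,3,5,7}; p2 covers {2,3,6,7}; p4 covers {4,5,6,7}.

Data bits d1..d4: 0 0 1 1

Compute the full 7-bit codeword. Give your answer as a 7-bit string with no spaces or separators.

1000011

Place data at non-parity positions: p1 p2 0 p4 0 1 1
p1 (pos 1,3,5,7): XOR of data positions = 0⊕0⊕1 = 1
p2 (pos 2,3,6,7): XOR of data positions = 0⊕1⊕1 = 0
p4 (pos 4,5,6,7): XOR of data positions = 0⊕1⊕1 = 0
Codeword: 1000011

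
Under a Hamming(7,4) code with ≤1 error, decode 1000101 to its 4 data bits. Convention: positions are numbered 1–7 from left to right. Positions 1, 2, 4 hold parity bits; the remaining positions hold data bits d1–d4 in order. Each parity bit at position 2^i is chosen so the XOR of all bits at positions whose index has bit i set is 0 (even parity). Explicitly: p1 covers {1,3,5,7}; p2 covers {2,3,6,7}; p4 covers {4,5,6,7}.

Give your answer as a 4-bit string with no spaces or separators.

s1 (pos 1,3,5,7): 1⊕0⊕1⊕1 = 1
s2 (pos 2,3,6,7): 0⊕0⊕0⊕1 = 1
s4 (pos 4,5,6,7): 0⊕1⊕0⊕1 = 0
Syndrome s4…s1 = 011 → error at position 3.
Flip position 3: 1000101 → 1010101
Read data bits from positions 3,5,6,7: 1101

1101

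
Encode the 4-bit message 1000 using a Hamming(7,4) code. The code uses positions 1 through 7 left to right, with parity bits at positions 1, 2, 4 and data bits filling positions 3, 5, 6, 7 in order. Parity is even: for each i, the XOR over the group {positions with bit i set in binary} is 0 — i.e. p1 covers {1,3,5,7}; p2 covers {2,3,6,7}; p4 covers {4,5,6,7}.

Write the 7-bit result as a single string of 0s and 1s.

Place data at non-parity positions: p1 p2 1 p4 0 0 0
p1 (pos 1,3,5,7): XOR of data positions = 1⊕0⊕0 = 1
p2 (pos 2,3,6,7): XOR of data positions = 1⊕0⊕0 = 1
p4 (pos 4,5,6,7): XOR of data positions = 0⊕0⊕0 = 0
Codeword: 1110000

1110000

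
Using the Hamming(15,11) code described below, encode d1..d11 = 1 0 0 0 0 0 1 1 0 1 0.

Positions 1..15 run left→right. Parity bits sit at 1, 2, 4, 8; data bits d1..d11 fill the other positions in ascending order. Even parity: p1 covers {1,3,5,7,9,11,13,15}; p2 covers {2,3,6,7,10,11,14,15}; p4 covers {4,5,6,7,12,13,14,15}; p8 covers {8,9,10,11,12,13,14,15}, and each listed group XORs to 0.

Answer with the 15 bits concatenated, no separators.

011000010011010

Place data at non-parity positions: p1 p2 1 p4 0 0 0 p8 0 0 1 1 0 1 0
p1 (pos 1,3,5,7,9,11,13,15): XOR of data positions = 1⊕0⊕0⊕0⊕1⊕0⊕0 = 0
p2 (pos 2,3,6,7,10,11,14,15): XOR of data positions = 1⊕0⊕0⊕0⊕1⊕1⊕0 = 1
p4 (pos 4,5,6,7,12,13,14,15): XOR of data positions = 0⊕0⊕0⊕1⊕0⊕1⊕0 = 0
p8 (pos 8,9,10,11,12,13,14,15): XOR of data positions = 0⊕0⊕1⊕1⊕0⊕1⊕0 = 1
Codeword: 011000010011010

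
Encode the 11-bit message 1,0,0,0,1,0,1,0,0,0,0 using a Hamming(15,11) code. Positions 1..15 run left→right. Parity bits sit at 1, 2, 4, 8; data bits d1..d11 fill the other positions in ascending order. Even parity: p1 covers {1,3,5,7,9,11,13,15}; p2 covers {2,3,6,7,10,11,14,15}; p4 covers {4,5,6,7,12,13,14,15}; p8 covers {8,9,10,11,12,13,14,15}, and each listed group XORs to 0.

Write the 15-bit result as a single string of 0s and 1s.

101000001010000

Place data at non-parity positions: p1 p2 1 p4 0 0 0 p8 1 0 1 0 0 0 0
p1 (pos 1,3,5,7,9,11,13,15): XOR of data positions = 1⊕0⊕0⊕1⊕1⊕0⊕0 = 1
p2 (pos 2,3,6,7,10,11,14,15): XOR of data positions = 1⊕0⊕0⊕0⊕1⊕0⊕0 = 0
p4 (pos 4,5,6,7,12,13,14,15): XOR of data positions = 0⊕0⊕0⊕0⊕0⊕0⊕0 = 0
p8 (pos 8,9,10,11,12,13,14,15): XOR of data positions = 1⊕0⊕1⊕0⊕0⊕0⊕0 = 0
Codeword: 101000001010000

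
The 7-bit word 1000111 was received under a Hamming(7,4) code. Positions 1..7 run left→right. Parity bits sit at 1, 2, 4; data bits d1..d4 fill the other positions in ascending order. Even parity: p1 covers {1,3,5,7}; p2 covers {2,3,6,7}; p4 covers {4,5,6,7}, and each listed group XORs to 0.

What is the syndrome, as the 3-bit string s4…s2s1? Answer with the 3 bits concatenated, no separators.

s1 (pos 1,3,5,7): 1⊕0⊕1⊕1 = 1
s2 (pos 2,3,6,7): 0⊕0⊕1⊕1 = 0
s4 (pos 4,5,6,7): 0⊕1⊕1⊕1 = 1
Syndrome s4…s1 = 101 → error at position 5.

101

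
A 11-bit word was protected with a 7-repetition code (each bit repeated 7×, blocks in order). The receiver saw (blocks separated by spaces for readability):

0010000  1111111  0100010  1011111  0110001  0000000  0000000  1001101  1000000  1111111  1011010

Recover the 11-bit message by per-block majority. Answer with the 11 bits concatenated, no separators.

01010001011

Block 1 (0010000): 1 one → 0
Block 2 (1111111): 7 ones → 1
Block 3 (0100010): 2 ones → 0
Block 4 (1011111): 6 ones → 1
Block 5 (0110001): 3 ones → 0
Block 6 (0000000): 0 ones → 0
Block 7 (0000000): 0 ones → 0
Block 8 (1001101): 4 ones → 1
Block 9 (1000000): 1 one → 0
Block 10 (1111111): 7 ones → 1
Block 11 (1011010): 4 ones → 1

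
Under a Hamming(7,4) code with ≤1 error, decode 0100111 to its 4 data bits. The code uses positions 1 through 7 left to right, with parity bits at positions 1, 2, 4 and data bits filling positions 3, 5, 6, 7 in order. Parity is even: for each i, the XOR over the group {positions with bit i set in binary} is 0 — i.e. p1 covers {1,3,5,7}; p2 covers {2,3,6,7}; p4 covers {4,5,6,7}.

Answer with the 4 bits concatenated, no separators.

s1 (pos 1,3,5,7): 0⊕0⊕1⊕1 = 0
s2 (pos 2,3,6,7): 1⊕0⊕1⊕1 = 1
s4 (pos 4,5,6,7): 0⊕1⊕1⊕1 = 1
Syndrome s4…s1 = 110 → error at position 6.
Flip position 6: 0100111 → 0100101
Read data bits from positions 3,5,6,7: 0101

0101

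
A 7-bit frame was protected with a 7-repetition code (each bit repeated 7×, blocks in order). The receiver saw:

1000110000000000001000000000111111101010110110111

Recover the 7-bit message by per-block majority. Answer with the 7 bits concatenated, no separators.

0000111

Block 1 (1000110): 3 ones → 0
Block 2 (0000000): 0 ones → 0
Block 3 (0000100): 1 one → 0
Block 4 (0000000): 0 ones → 0
Block 5 (1111111): 7 ones → 1
Block 6 (0101011): 4 ones → 1
Block 7 (0110111): 5 ones → 1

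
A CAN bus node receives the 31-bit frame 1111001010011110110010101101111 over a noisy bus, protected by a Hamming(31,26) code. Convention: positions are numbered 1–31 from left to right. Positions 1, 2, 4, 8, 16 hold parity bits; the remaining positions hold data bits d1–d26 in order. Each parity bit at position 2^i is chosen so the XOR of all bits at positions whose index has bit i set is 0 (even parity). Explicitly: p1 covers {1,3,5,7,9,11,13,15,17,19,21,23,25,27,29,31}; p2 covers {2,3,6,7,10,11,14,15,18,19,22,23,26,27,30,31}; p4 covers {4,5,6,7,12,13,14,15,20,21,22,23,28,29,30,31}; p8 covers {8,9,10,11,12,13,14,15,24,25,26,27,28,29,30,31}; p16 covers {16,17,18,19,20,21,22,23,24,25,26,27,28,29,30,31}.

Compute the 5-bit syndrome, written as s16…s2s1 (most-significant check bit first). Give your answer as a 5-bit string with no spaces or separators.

s1 (pos 1,3,5,7,9,11,13,15,17,19,21,23,25,27,29,31): 1⊕1⊕0⊕1⊕1⊕0⊕1⊕1⊕1⊕0⊕1⊕1⊕1⊕0⊕1⊕1 = 0
s2 (pos 2,3,6,7,10,11,14,15,18,19,22,23,26,27,30,31): 1⊕1⊕0⊕1⊕0⊕0⊕1⊕1⊕1⊕0⊕0⊕1⊕1⊕0⊕1⊕1 = 0
s4 (pos 4,5,6,7,12,13,14,15,20,21,22,23,28,29,30,31): 1⊕0⊕0⊕1⊕1⊕1⊕1⊕1⊕0⊕1⊕0⊕1⊕1⊕1⊕1⊕1 = 0
s8 (pos 8,9,10,11,12,13,14,15,24,25,26,27,28,29,30,31): 0⊕1⊕0⊕0⊕1⊕1⊕1⊕1⊕0⊕1⊕1⊕0⊕1⊕1⊕1⊕1 = 1
s16 (pos 16,17,18,19,20,21,22,23,24,25,26,27,28,29,30,31): 0⊕1⊕1⊕0⊕0⊕1⊕0⊕1⊕0⊕1⊕1⊕0⊕1⊕1⊕1⊕1 = 0
Syndrome s16…s1 = 01000 → error at position 8.

01000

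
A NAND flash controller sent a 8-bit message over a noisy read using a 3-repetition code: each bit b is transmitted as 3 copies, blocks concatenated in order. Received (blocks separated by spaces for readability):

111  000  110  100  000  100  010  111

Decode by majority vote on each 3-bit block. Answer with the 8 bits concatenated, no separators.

Block 1 (111): 3 ones → 1
Block 2 (000): 0 ones → 0
Block 3 (110): 2 ones → 1
Block 4 (100): 1 one → 0
Block 5 (000): 0 ones → 0
Block 6 (100): 1 one → 0
Block 7 (010): 1 one → 0
Block 8 (111): 3 ones → 1

10100001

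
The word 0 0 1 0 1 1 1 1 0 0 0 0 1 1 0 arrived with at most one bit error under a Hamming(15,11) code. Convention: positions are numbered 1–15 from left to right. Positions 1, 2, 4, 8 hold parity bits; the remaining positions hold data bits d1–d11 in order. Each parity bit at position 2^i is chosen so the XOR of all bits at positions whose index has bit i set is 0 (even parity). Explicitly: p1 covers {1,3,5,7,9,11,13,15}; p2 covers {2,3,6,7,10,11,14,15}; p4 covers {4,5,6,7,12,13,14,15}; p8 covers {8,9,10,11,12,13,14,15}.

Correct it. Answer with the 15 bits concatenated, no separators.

s1 (pos 1,3,5,7,9,11,13,15): 0⊕1⊕1⊕1⊕0⊕0⊕1⊕0 = 0
s2 (pos 2,3,6,7,10,11,14,15): 0⊕1⊕1⊕1⊕0⊕0⊕1⊕0 = 0
s4 (pos 4,5,6,7,12,13,14,15): 0⊕1⊕1⊕1⊕0⊕1⊕1⊕0 = 1
s8 (pos 8,9,10,11,12,13,14,15): 1⊕0⊕0⊕0⊕0⊕1⊕1⊕0 = 1
Syndrome s8…s1 = 1100 → error at position 12.
Flip position 12: 001011110000110 → 001011110001110

001011110001110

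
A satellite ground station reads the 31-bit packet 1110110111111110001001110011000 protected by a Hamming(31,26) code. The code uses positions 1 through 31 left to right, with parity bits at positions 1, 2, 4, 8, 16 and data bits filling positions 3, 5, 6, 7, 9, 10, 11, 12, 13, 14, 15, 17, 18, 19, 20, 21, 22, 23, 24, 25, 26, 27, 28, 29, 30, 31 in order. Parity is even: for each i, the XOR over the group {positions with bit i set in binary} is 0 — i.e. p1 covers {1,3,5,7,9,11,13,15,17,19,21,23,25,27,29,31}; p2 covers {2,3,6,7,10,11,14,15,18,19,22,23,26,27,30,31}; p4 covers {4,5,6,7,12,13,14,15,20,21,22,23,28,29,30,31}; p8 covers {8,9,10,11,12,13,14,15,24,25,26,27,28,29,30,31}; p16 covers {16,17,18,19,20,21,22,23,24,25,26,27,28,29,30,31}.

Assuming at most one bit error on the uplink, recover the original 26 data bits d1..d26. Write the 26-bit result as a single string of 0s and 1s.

s1 (pos 1,3,5,7,9,11,13,15,17,19,21,23,25,27,29,31): 1⊕1⊕1⊕0⊕1⊕1⊕1⊕1⊕0⊕1⊕0⊕1⊕0⊕1⊕0⊕0 = 0
s2 (pos 2,3,6,7,10,11,14,15,18,19,22,23,26,27,30,31): 1⊕1⊕1⊕0⊕1⊕1⊕1⊕1⊕0⊕1⊕1⊕1⊕0⊕1⊕0⊕0 = 1
s4 (pos 4,5,6,7,12,13,14,15,20,21,22,23,28,29,30,31): 0⊕1⊕1⊕0⊕1⊕1⊕1⊕1⊕0⊕0⊕1⊕1⊕1⊕0⊕0⊕0 = 1
s8 (pos 8,9,10,11,12,13,14,15,24,25,26,27,28,29,30,31): 1⊕1⊕1⊕1⊕1⊕1⊕1⊕1⊕1⊕0⊕0⊕1⊕1⊕0⊕0⊕0 = 1
s16 (pos 16,17,18,19,20,21,22,23,24,25,26,27,28,29,30,31): 0⊕0⊕0⊕1⊕0⊕0⊕1⊕1⊕1⊕0⊕0⊕1⊕1⊕0⊕0⊕0 = 0
Syndrome s16…s1 = 01110 → error at position 14.
Flip position 14: 1110110111111110001001110011000 → 1110110111111010001001110011000
Read data bits from positions 3,5,6,7,9,10,11,12,13,14,15,17,18,19,20,21,22,23,24,25,26,27,28,29,30,31: 11101111101001001110011000

11101111101001001110011000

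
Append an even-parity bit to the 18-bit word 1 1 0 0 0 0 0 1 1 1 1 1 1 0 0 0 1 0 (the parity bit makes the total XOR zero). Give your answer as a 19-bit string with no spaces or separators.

1100000111111000101

XOR of the 18 data bits: 1⊕1⊕0⊕0⊕0⊕0⊕0⊕1⊕1⊕1⊕1⊕1⊕1⊕0⊕0⊕0⊕1⊕0 = 1
Parity bit = 1 (so all 19 bits XOR to 0).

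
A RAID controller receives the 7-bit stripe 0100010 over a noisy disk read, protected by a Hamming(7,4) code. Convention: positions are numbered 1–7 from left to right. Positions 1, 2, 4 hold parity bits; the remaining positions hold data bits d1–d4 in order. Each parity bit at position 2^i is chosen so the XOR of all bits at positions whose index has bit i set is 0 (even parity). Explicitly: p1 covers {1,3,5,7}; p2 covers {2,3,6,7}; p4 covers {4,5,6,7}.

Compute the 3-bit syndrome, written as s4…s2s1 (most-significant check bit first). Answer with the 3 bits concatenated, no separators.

100

s1 (pos 1,3,5,7): 0⊕0⊕0⊕0 = 0
s2 (pos 2,3,6,7): 1⊕0⊕1⊕0 = 0
s4 (pos 4,5,6,7): 0⊕0⊕1⊕0 = 1
Syndrome s4…s1 = 100 → error at position 4.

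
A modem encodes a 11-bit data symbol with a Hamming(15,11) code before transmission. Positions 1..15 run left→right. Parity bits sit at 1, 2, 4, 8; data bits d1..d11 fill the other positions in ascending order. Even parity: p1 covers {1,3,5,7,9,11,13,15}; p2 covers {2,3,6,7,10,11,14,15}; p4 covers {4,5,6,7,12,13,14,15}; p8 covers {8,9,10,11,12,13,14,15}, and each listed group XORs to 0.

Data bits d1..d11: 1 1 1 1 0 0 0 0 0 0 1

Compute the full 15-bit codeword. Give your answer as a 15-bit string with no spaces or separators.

001011110000001

Place data at non-parity positions: p1 p2 1 p4 1 1 1 p8 0 0 0 0 0 0 1
p1 (pos 1,3,5,7,9,11,13,15): XOR of data positions = 1⊕1⊕1⊕0⊕0⊕0⊕1 = 0
p2 (pos 2,3,6,7,10,11,14,15): XOR of data positions = 1⊕1⊕1⊕0⊕0⊕0⊕1 = 0
p4 (pos 4,5,6,7,12,13,14,15): XOR of data positions = 1⊕1⊕1⊕0⊕0⊕0⊕1 = 0
p8 (pos 8,9,10,11,12,13,14,15): XOR of data positions = 0⊕0⊕0⊕0⊕0⊕0⊕1 = 1
Codeword: 001011110000001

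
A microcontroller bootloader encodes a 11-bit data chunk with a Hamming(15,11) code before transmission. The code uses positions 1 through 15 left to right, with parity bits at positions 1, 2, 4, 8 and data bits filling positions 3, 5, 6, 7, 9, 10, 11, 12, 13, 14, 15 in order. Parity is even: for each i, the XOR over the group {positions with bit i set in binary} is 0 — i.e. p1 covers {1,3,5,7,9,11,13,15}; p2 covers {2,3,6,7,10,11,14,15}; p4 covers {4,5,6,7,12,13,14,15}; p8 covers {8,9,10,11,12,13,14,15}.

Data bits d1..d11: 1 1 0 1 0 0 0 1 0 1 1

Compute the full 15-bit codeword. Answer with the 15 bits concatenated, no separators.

001110110001011

Place data at non-parity positions: p1 p2 1 p4 1 0 1 p8 0 0 0 1 0 1 1
p1 (pos 1,3,5,7,9,11,13,15): XOR of data positions = 1⊕1⊕1⊕0⊕0⊕0⊕1 = 0
p2 (pos 2,3,6,7,10,11,14,15): XOR of data positions = 1⊕0⊕1⊕0⊕0⊕1⊕1 = 0
p4 (pos 4,5,6,7,12,13,14,15): XOR of data positions = 1⊕0⊕1⊕1⊕0⊕1⊕1 = 1
p8 (pos 8,9,10,11,12,13,14,15): XOR of data positions = 0⊕0⊕0⊕1⊕0⊕1⊕1 = 1
Codeword: 001110110001011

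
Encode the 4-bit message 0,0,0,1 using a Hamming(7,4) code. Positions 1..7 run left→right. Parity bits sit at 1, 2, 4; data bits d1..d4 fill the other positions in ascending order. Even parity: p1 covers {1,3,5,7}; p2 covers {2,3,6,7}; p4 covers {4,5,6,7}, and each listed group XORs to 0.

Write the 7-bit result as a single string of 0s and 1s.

Place data at non-parity positions: p1 p2 0 p4 0 0 1
p1 (pos 1,3,5,7): XOR of data positions = 0⊕0⊕1 = 1
p2 (pos 2,3,6,7): XOR of data positions = 0⊕0⊕1 = 1
p4 (pos 4,5,6,7): XOR of data positions = 0⊕0⊕1 = 1
Codeword: 1101001

1101001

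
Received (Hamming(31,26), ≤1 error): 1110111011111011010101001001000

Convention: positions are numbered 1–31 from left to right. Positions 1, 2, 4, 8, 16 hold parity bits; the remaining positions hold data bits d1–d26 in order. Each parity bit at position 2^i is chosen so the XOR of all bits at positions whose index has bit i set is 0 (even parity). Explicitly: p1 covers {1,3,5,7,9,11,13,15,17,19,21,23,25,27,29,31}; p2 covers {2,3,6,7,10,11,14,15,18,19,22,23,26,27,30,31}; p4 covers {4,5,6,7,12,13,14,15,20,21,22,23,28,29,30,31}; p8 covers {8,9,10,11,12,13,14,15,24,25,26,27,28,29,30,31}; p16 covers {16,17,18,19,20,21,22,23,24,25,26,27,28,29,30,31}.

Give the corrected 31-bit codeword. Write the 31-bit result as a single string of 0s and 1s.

s1 (pos 1,3,5,7,9,11,13,15,17,19,21,23,25,27,29,31): 1⊕1⊕1⊕1⊕1⊕1⊕1⊕1⊕0⊕0⊕0⊕0⊕1⊕0⊕0⊕0 = 1
s2 (pos 2,3,6,7,10,11,14,15,18,19,22,23,26,27,30,31): 1⊕1⊕1⊕1⊕1⊕1⊕0⊕1⊕1⊕0⊕1⊕0⊕0⊕0⊕0⊕0 = 1
s4 (pos 4,5,6,7,12,13,14,15,20,21,22,23,28,29,30,31): 0⊕1⊕1⊕1⊕1⊕1⊕0⊕1⊕1⊕0⊕1⊕0⊕1⊕0⊕0⊕0 = 1
s8 (pos 8,9,10,11,12,13,14,15,24,25,26,27,28,29,30,31): 0⊕1⊕1⊕1⊕1⊕1⊕0⊕1⊕0⊕1⊕0⊕0⊕1⊕0⊕0⊕0 = 0
s16 (pos 16,17,18,19,20,21,22,23,24,25,26,27,28,29,30,31): 1⊕0⊕1⊕0⊕1⊕0⊕1⊕0⊕0⊕1⊕0⊕0⊕1⊕0⊕0⊕0 = 0
Syndrome s16…s1 = 00111 → error at position 7.
Flip position 7: 1110111011111011010101001001000 → 1110110011111011010101001001000

1110110011111011010101001001000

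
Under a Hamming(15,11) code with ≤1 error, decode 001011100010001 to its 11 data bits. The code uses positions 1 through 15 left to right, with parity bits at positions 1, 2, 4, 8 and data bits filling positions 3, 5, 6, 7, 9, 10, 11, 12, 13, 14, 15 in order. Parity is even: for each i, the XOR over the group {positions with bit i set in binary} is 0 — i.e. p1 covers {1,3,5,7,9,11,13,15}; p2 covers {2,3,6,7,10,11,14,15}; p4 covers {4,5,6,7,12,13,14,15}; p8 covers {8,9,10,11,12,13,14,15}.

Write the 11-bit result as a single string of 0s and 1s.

01110010001

s1 (pos 1,3,5,7,9,11,13,15): 0⊕1⊕1⊕1⊕0⊕1⊕0⊕1 = 1
s2 (pos 2,3,6,7,10,11,14,15): 0⊕1⊕1⊕1⊕0⊕1⊕0⊕1 = 1
s4 (pos 4,5,6,7,12,13,14,15): 0⊕1⊕1⊕1⊕0⊕0⊕0⊕1 = 0
s8 (pos 8,9,10,11,12,13,14,15): 0⊕0⊕0⊕1⊕0⊕0⊕0⊕1 = 0
Syndrome s8…s1 = 0011 → error at position 3.
Flip position 3: 001011100010001 → 000011100010001
Read data bits from positions 3,5,6,7,9,10,11,12,13,14,15: 01110010001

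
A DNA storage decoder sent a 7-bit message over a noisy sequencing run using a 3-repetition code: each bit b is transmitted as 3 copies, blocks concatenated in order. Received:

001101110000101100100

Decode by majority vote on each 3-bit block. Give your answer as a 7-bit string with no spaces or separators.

Block 1 (001): 1 one → 0
Block 2 (101): 2 ones → 1
Block 3 (110): 2 ones → 1
Block 4 (000): 0 ones → 0
Block 5 (101): 2 ones → 1
Block 6 (100): 1 one → 0
Block 7 (100): 1 one → 0

0110100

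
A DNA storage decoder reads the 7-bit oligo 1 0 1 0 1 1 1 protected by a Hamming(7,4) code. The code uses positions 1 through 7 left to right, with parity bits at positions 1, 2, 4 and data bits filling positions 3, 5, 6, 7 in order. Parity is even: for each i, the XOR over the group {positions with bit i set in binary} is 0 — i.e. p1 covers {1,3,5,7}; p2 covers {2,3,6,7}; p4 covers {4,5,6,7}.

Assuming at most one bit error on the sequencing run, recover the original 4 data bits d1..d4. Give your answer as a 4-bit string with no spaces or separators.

1101

s1 (pos 1,3,5,7): 1⊕1⊕1⊕1 = 0
s2 (pos 2,3,6,7): 0⊕1⊕1⊕1 = 1
s4 (pos 4,5,6,7): 0⊕1⊕1⊕1 = 1
Syndrome s4…s1 = 110 → error at position 6.
Flip position 6: 1010111 → 1010101
Read data bits from positions 3,5,6,7: 1101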